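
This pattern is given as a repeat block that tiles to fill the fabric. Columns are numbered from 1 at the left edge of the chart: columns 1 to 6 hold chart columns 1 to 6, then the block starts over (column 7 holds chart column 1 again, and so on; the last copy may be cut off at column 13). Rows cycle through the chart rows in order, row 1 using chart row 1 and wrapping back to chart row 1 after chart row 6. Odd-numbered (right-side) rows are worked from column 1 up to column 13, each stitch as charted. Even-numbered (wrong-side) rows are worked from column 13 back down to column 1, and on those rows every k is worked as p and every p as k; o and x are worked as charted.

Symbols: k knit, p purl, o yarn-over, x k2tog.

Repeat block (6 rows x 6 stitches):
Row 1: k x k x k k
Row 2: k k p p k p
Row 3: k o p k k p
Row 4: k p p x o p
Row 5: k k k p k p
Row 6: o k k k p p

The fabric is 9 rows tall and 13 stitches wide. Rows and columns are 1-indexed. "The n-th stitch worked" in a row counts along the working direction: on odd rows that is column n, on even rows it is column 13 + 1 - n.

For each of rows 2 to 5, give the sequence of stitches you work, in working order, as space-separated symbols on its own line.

Row 2: chart row 2, WS - tiled (columns 1-13): k k p p k p k k p p k p k; work from column 13 back to 1 with k<->p swapped.
Row 3: chart row 3, RS - tile across columns 1-13 and work as-is.
Row 4: chart row 4, WS - tiled (columns 1-13): k p p x o p k p p x o p k; work from column 13 back to 1 with k<->p swapped.
Row 5: chart row 5, RS - tile across columns 1-13 and work as-is.

Result:
p k p k k p p k p k k p p
k o p k k p k o p k k p k
p k o x k k p k o x k k p
k k k p k p k k k p k p k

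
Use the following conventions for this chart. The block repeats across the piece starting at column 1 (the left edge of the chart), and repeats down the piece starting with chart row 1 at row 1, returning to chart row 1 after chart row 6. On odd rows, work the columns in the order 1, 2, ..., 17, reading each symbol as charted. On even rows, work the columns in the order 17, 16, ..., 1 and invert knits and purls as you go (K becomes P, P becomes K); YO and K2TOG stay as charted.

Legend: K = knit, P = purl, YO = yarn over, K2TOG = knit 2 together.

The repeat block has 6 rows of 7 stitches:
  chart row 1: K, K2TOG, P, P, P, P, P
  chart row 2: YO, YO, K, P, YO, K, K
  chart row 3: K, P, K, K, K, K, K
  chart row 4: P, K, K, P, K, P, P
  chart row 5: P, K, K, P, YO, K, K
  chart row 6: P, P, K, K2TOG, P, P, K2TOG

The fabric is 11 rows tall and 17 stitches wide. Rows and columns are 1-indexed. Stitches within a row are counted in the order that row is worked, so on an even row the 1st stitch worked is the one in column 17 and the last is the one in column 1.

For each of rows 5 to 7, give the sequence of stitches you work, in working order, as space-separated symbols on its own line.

Result:
P K K P YO K K P K K P YO K K P K K
P K K K2TOG K K K2TOG P K K K2TOG K K K2TOG P K K
K K2TOG P P P P P K K2TOG P P P P P K K2TOG P

Derivation:
Row 5: chart row 5, RS - tile across columns 1-17 and work as-is.
Row 6: chart row 6, WS - tiled (columns 1-17): P P K K2TOG P P K2TOG P P K K2TOG P P K2TOG P P K; work from column 17 back to 1 with K<->P swapped.
Row 7: chart row 1, RS - tile across columns 1-17 and work as-is.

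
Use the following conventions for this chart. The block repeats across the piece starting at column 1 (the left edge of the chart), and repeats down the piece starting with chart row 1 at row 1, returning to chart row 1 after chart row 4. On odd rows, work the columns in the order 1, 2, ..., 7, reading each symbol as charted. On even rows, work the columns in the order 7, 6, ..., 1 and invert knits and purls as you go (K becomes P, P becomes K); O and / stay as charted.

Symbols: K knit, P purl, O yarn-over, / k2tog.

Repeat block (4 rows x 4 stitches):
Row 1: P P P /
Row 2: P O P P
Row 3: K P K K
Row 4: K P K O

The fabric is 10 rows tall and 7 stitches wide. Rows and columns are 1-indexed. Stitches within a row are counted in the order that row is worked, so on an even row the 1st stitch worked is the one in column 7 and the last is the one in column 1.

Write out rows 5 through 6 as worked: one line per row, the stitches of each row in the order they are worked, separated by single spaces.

Rows as worked:
P P P / P P P
K O K K K O K

Derivation:
Row 5: chart row 1, RS - tile across columns 1-7 and work as-is.
Row 6: chart row 2, WS - tiled (columns 1-7): P O P P P O P; work from column 7 back to 1 with K<->P swapped.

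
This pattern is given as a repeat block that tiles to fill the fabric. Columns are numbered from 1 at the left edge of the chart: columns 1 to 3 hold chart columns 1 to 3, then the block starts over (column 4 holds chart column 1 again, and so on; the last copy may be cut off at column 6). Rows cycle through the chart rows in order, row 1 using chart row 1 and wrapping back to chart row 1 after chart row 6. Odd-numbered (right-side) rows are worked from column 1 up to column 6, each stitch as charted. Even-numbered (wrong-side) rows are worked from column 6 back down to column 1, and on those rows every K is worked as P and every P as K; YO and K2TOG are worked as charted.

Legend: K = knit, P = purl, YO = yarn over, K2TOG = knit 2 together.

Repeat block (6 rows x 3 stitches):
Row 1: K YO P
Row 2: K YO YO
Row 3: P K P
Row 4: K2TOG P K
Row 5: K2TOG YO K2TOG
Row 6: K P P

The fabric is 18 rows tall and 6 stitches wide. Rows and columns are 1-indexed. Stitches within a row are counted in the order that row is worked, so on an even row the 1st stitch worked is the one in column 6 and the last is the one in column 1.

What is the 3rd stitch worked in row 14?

Row 14 uses chart row ((14-1) mod 6)+1 = 2. Row 14 is even, so WS.
Chart row 2 tiled across columns 1-6: K YO YO K YO YO
WS row: flip the tiled sequence (start at column 6) and apply K<->P; YO and K2TOG stay.
Row 14 as worked: YO YO P YO YO P
The 3rd stitch worked is P.

Stitch:
P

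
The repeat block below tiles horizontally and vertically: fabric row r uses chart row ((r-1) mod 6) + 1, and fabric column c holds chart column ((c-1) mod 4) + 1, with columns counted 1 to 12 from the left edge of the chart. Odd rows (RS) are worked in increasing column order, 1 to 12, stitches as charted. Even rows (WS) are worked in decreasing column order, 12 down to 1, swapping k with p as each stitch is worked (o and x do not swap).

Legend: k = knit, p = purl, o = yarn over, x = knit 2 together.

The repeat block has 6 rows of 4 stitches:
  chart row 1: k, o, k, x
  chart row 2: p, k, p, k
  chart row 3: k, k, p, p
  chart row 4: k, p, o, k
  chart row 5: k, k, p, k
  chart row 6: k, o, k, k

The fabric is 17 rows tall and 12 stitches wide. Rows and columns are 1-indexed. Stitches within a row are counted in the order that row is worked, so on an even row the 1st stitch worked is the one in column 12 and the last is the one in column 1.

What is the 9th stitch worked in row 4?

Row 4 uses chart row ((4-1) mod 6)+1 = 4. Row 4 is even, so WS.
Chart row 4 tiled across columns 1-12: k p o k k p o k k p o k
WS: work from column 12 back to column 1 (reverse the tiled row), swapping k<->p (o and x unchanged).
Row 4 as worked: p o k p p o k p p o k p
The 9th stitch worked is p.

Result:
p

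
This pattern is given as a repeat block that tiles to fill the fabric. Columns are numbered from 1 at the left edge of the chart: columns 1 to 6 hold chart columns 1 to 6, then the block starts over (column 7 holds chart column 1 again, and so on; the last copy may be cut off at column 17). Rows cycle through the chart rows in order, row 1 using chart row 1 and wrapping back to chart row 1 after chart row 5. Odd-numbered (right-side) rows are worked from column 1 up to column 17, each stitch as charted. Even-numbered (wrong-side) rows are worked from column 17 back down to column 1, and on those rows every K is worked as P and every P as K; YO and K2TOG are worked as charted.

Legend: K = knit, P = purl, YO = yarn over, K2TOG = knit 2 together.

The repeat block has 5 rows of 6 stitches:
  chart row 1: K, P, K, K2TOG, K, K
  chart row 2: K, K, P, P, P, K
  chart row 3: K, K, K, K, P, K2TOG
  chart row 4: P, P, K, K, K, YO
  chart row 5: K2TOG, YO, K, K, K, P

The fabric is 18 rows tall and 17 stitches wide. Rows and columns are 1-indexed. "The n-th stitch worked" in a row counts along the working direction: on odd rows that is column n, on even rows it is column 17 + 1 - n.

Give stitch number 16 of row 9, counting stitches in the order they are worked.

Result:
K

Derivation:
For row 9: chart row = ((9-1) mod 5) + 1 = 4; this is a RS (odd) row.
Chart row 4 tiled across columns 1-17: P P K K K YO P P K K K YO P P K K K
RS row: no reversal, no swap; stitch n worked = column n.
Counting 16 along the worked row gives K.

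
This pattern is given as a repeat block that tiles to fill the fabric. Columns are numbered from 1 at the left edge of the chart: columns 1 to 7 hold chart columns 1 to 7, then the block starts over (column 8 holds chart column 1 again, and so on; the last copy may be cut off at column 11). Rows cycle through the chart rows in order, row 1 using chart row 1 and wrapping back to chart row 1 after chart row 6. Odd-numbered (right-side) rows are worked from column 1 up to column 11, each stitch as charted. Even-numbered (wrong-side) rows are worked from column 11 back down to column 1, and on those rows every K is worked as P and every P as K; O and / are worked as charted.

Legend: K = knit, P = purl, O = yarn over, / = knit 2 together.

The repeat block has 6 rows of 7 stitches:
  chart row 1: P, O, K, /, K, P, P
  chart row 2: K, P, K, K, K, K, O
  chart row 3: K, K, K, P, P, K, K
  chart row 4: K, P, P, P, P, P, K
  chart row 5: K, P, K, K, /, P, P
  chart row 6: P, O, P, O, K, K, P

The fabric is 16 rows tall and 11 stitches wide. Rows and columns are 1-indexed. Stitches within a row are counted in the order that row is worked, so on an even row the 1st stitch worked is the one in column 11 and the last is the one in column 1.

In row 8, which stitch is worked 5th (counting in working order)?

Stitch:
O

Derivation:
Row 8 uses chart row ((8-1) mod 6)+1 = 2. Row 8 is even, so WS.
Chart row 2 tiled across columns 1-11: K P K K K K O K P K K
Wrong side: read the tiled row from column 11 down to 1 and exchange K with P (leave O, /).
Row 8 as worked: P P K P O P P P P K P
Stitch 5 in working order -> O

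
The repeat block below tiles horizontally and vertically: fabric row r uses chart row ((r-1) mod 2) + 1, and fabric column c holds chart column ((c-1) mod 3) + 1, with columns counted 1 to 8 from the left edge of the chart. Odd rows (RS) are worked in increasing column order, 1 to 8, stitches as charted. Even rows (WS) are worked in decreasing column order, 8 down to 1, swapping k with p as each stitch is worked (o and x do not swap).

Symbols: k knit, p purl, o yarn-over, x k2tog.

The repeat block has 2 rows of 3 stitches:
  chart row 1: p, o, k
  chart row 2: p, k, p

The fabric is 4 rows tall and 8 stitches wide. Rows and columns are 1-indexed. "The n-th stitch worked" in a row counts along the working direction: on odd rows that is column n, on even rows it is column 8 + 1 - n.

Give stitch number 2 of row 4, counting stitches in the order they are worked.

Stitch:
k

Derivation:
For row 4: chart row = ((4-1) mod 2) + 1 = 2; this is a WS (even) row.
Chart row 2 tiled across columns 1-8: p k p p k p p k
Wrong side: read the tiled row from column 8 down to 1 and exchange k with p (leave o, x).
Row 4 as worked: p k k p k k p k
The 2nd stitch worked is k.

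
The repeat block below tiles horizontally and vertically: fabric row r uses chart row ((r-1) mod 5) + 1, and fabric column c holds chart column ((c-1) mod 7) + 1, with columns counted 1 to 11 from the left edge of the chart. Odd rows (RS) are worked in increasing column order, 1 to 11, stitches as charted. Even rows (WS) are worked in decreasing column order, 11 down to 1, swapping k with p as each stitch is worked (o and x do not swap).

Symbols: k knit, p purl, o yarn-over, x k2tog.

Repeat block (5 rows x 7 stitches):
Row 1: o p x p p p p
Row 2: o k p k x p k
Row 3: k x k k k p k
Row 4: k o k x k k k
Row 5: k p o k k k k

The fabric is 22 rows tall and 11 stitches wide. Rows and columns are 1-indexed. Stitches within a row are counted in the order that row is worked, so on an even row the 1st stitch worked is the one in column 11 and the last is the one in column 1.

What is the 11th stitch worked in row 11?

== STITCH ==
p

Derivation:
Row 11: (11-1) mod 5 = 0, so use chart row 1. Odd row -> RS.
Chart row 1 tiled across columns 1-11: o p x p p p p o p x p
RS row: no reversal, no swap; stitch n worked = column n.
Counting 11 along the worked row gives p.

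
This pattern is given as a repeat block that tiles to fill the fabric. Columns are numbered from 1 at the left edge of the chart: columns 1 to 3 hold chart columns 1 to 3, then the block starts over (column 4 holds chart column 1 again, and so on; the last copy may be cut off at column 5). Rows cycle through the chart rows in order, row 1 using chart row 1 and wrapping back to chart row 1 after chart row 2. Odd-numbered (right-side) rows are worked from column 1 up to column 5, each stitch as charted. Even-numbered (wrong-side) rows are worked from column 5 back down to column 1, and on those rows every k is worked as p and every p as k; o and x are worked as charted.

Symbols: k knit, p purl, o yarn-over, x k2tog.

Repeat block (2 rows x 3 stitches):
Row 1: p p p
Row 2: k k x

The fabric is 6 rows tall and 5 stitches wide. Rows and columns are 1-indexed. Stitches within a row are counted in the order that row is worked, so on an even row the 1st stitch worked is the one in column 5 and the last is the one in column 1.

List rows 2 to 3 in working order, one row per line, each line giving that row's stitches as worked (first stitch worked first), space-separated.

Row 2: chart row 2, WS - tiled (columns 1-5): k k x k k; work from column 5 back to 1 with k<->p swapped.
Row 3: chart row 1, RS - tile across columns 1-5 and work as-is.

Rows as worked:
p p x p p
p p p p p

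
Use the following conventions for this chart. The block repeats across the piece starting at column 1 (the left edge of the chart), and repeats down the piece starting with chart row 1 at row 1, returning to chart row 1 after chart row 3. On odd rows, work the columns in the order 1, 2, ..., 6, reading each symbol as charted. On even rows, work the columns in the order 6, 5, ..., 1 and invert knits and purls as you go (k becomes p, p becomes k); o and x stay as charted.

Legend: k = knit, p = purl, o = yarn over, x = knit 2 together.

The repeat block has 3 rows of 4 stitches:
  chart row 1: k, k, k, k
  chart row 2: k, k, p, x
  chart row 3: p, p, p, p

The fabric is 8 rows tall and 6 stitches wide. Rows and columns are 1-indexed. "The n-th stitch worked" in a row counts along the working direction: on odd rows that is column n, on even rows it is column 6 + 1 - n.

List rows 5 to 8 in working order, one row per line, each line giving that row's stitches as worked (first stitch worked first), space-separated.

Rows as worked:
k k p x k k
k k k k k k
k k k k k k
p p x k p p

Derivation:
Row 5: chart row 2, RS - tile across columns 1-6 and work as-is.
Row 6: chart row 3, WS - tiled (columns 1-6): p p p p p p; work from column 6 back to 1 with k<->p swapped.
Row 7: chart row 1, RS - tile across columns 1-6 and work as-is.
Row 8: chart row 2, WS - tiled (columns 1-6): k k p x k k; work from column 6 back to 1 with k<->p swapped.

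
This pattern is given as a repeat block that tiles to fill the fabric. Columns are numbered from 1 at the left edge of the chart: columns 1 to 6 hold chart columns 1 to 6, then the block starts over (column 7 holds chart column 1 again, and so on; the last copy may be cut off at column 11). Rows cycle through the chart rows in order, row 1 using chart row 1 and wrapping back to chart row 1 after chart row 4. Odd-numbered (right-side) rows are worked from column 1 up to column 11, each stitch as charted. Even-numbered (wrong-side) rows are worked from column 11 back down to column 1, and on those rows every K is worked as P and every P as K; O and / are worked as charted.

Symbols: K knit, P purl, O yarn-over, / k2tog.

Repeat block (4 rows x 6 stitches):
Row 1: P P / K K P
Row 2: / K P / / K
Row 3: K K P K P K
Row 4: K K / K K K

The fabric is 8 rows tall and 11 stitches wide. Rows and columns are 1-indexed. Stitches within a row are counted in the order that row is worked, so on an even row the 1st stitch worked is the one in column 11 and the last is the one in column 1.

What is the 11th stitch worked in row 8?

For row 8: chart row = ((8-1) mod 4) + 1 = 4; this is a WS (even) row.
Chart row 4 tiled across columns 1-11: K K / K K K K K / K K
WS: work from column 11 back to column 1 (reverse the tiled row), swapping K<->P (O and / unchanged).
Row 8 as worked: P P / P P P P P / P P
Stitch 11 in working order -> P

Stitch:
P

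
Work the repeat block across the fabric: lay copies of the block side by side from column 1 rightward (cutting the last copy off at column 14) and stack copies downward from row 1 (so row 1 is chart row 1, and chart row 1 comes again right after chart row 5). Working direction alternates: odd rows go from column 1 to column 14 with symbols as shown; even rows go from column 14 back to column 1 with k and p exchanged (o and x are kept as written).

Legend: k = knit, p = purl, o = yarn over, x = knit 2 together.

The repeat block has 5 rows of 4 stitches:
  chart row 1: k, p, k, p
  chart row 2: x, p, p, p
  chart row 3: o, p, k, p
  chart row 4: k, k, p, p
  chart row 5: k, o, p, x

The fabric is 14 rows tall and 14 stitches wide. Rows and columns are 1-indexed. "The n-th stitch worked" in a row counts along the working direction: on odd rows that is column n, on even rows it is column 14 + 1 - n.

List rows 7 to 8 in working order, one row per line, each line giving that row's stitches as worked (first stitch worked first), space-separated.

Row 7: chart row 2, RS - tile across columns 1-14 and work as-is.
Row 8: chart row 3, WS - tiled (columns 1-14): o p k p o p k p o p k p o p; work from column 14 back to 1 with k<->p swapped.

== ROWS AS WORKED ==
x p p p x p p p x p p p x p
k o k p k o k p k o k p k o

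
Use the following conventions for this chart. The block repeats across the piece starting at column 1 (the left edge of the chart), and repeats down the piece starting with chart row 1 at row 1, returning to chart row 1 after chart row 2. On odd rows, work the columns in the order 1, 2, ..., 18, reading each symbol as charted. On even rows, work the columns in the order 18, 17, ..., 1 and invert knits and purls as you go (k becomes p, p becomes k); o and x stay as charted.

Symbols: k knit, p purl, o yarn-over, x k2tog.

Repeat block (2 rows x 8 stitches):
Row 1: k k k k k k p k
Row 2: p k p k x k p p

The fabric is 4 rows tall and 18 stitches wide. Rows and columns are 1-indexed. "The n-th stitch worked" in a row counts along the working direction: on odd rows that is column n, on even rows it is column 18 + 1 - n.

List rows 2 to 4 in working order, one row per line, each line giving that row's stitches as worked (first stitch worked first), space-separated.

Row 2: chart row 2, WS - tiled (columns 1-18): p k p k x k p p p k p k x k p p p k; work from column 18 back to 1 with k<->p swapped.
Row 3: chart row 1, RS - tile across columns 1-18 and work as-is.
Row 4: chart row 2, WS - tiled (columns 1-18): p k p k x k p p p k p k x k p p p k; work from column 18 back to 1 with k<->p swapped.

Rows as worked:
p k k k p x p k p k k k p x p k p k
k k k k k k p k k k k k k k p k k k
p k k k p x p k p k k k p x p k p k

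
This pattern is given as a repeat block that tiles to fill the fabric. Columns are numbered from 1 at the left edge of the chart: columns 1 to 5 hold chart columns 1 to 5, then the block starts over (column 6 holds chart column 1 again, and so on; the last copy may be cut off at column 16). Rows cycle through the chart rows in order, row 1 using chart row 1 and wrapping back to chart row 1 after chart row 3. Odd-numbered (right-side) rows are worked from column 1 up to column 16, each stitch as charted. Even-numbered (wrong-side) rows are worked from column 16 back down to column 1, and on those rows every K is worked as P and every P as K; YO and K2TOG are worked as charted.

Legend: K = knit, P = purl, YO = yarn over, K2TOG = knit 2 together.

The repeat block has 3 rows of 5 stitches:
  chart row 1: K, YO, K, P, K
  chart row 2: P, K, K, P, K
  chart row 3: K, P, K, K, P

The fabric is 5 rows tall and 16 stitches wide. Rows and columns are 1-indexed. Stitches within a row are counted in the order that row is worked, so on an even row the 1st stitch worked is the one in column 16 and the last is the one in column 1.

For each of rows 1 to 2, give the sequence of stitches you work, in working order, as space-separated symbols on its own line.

Row 1: chart row 1, RS - tile across columns 1-16 and work as-is.
Row 2: chart row 2, WS - tiled (columns 1-16): P K K P K P K K P K P K K P K P; work from column 16 back to 1 with K<->P swapped.

== ROWS AS WORKED ==
K YO K P K K YO K P K K YO K P K K
K P K P P K P K P P K P K P P K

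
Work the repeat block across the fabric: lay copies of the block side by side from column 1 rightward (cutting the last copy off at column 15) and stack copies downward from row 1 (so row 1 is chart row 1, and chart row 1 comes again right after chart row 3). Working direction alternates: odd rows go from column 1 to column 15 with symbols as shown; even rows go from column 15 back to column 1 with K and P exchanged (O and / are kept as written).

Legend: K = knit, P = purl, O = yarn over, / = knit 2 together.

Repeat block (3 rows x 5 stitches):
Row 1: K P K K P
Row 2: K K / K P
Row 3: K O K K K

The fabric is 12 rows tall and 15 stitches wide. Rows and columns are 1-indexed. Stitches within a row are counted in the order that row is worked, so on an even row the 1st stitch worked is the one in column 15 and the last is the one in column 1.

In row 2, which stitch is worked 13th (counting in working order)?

== STITCH ==
/

Derivation:
Row 2: (2-1) mod 3 = 1, so use chart row 2. Even row -> WS.
Chart row 2 tiled across columns 1-15: K K / K P K K / K P K K / K P
WS: work from column 15 back to column 1 (reverse the tiled row), swapping K<->P (O and / unchanged).
Row 2 as worked: K P / P P K P / P P K P / P P
The 13th stitch worked is /.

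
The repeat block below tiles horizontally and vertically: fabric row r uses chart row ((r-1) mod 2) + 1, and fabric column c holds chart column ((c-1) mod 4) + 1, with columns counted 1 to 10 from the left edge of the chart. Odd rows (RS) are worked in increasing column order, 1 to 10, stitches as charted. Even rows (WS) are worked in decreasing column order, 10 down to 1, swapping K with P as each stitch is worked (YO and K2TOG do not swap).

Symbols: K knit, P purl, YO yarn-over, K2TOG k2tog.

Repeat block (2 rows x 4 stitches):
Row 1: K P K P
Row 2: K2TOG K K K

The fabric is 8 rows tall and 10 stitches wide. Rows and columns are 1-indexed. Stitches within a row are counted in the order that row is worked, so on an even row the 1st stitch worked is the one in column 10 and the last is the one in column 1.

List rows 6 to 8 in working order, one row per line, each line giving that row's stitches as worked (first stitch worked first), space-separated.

Rows as worked:
P K2TOG P P P K2TOG P P P K2TOG
K P K P K P K P K P
P K2TOG P P P K2TOG P P P K2TOG

Derivation:
Row 6: chart row 2, WS - tiled (columns 1-10): K2TOG K K K K2TOG K K K K2TOG K; work from column 10 back to 1 with K<->P swapped.
Row 7: chart row 1, RS - tile across columns 1-10 and work as-is.
Row 8: chart row 2, WS - tiled (columns 1-10): K2TOG K K K K2TOG K K K K2TOG K; work from column 10 back to 1 with K<->P swapped.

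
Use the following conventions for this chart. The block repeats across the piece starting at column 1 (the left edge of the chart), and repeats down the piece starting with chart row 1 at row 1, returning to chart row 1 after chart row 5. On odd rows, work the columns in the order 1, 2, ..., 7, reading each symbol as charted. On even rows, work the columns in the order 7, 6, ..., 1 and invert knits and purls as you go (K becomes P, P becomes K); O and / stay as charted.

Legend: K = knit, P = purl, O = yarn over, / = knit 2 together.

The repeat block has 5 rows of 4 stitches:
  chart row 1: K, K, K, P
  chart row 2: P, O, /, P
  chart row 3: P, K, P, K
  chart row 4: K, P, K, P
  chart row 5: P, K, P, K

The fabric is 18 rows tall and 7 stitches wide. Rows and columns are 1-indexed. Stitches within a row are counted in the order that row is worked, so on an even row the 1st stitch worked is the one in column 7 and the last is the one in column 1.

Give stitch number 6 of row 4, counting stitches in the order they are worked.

Row 4 uses chart row ((4-1) mod 5)+1 = 4. Row 4 is even, so WS.
Chart row 4 tiled across columns 1-7: K P K P K P K
Wrong side: read the tiled row from column 7 down to 1 and exchange K with P (leave O, /).
Row 4 as worked: P K P K P K P
Counting 6 along the worked row gives K.

Result:
K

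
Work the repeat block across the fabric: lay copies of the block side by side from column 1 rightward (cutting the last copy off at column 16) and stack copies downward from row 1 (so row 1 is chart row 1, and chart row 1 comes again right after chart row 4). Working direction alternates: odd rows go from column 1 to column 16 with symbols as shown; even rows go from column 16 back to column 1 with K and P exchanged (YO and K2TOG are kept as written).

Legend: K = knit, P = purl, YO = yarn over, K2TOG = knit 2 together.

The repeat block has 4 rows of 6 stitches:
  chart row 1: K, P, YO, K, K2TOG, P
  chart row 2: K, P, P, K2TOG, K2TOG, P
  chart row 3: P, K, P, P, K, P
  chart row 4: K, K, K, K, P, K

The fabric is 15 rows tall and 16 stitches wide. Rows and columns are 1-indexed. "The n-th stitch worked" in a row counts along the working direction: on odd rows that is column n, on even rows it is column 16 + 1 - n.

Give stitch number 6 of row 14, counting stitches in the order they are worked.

Result:
K2TOG

Derivation:
Row 14: (14-1) mod 4 = 1, so use chart row 2. Even row -> WS.
Chart row 2 tiled across columns 1-16: K P P K2TOG K2TOG P K P P K2TOG K2TOG P K P P K2TOG
WS: work from column 16 back to column 1 (reverse the tiled row), swapping K<->P (YO and K2TOG unchanged).
Row 14 as worked: K2TOG K K P K K2TOG K2TOG K K P K K2TOG K2TOG K K P
The 6th stitch worked is K2TOG.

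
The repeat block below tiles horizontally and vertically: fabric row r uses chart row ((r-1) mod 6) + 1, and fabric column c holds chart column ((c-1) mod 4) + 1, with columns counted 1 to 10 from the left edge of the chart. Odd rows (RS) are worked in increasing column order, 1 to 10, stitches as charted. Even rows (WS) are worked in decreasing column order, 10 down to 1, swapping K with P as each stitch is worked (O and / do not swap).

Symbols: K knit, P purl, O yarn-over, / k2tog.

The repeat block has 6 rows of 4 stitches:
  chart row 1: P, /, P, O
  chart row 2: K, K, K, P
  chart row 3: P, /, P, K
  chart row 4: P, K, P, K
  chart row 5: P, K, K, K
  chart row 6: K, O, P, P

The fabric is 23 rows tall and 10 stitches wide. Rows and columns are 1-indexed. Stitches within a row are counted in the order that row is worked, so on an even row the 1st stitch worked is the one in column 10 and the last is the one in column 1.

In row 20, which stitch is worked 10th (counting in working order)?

Row 20: (20-1) mod 6 = 1, so use chart row 2. Even row -> WS.
Chart row 2 tiled across columns 1-10: K K K P K K K P K K
WS: work from column 10 back to column 1 (reverse the tiled row), swapping K<->P (O and / unchanged).
Row 20 as worked: P P K P P P K P P P
Stitch 10 in working order -> P

== STITCH ==
P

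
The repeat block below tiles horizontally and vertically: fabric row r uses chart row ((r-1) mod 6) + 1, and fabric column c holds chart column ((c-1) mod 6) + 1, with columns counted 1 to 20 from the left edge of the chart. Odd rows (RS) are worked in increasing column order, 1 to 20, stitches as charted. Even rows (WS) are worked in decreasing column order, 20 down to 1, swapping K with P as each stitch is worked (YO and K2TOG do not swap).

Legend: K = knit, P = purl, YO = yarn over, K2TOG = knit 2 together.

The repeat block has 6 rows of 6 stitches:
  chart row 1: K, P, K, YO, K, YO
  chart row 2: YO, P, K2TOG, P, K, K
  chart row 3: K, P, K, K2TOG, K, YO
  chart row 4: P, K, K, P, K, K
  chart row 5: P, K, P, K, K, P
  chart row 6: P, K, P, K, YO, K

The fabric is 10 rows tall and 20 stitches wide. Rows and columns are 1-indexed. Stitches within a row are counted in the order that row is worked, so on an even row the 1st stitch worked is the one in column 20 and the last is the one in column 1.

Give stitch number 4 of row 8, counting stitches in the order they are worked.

== STITCH ==
P

Derivation:
Row 8 uses chart row ((8-1) mod 6)+1 = 2. Row 8 is even, so WS.
Chart row 2 tiled across columns 1-20: YO P K2TOG P K K YO P K2TOG P K K YO P K2TOG P K K YO P
Wrong side: read the tiled row from column 20 down to 1 and exchange K with P (leave YO, K2TOG).
Row 8 as worked: K YO P P K K2TOG K YO P P K K2TOG K YO P P K K2TOG K YO
Counting 4 along the worked row gives P.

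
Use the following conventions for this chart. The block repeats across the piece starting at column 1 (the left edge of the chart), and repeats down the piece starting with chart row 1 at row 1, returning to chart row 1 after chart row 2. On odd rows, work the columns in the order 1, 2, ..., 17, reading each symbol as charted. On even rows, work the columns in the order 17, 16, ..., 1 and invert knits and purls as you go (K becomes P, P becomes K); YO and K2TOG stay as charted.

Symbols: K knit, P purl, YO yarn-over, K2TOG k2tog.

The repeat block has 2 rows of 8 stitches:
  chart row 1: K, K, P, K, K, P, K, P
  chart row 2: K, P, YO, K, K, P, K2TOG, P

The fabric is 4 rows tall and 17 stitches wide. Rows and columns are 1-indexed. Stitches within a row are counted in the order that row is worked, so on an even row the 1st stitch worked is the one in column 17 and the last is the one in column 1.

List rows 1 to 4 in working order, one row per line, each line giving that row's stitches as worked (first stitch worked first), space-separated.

Row 1: chart row 1, RS - tile across columns 1-17 and work as-is.
Row 2: chart row 2, WS - tiled (columns 1-17): K P YO K K P K2TOG P K P YO K K P K2TOG P K; work from column 17 back to 1 with K<->P swapped.
Row 3: chart row 1, RS - tile across columns 1-17 and work as-is.
Row 4: chart row 2, WS - tiled (columns 1-17): K P YO K K P K2TOG P K P YO K K P K2TOG P K; work from column 17 back to 1 with K<->P swapped.

Result:
K K P K K P K P K K P K K P K P K
P K K2TOG K P P YO K P K K2TOG K P P YO K P
K K P K K P K P K K P K K P K P K
P K K2TOG K P P YO K P K K2TOG K P P YO K P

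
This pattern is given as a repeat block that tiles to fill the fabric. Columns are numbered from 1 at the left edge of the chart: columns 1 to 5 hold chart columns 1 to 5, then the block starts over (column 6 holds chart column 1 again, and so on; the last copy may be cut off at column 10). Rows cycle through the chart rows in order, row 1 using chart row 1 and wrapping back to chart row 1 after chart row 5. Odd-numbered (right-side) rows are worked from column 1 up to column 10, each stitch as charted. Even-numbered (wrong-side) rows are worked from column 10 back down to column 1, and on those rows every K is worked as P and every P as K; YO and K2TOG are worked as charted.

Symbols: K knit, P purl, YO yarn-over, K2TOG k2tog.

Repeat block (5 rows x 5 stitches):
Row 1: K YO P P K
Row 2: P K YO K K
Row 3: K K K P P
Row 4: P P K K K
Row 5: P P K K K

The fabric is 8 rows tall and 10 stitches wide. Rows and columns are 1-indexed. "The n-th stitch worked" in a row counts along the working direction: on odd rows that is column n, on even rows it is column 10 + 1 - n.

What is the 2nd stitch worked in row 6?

For row 6: chart row = ((6-1) mod 5) + 1 = 1; this is a WS (even) row.
Chart row 1 tiled across columns 1-10: K YO P P K K YO P P K
Wrong side: read the tiled row from column 10 down to 1 and exchange K with P (leave YO, K2TOG).
Row 6 as worked: P K K YO P P K K YO P
The 2nd stitch worked is K.

Stitch:
K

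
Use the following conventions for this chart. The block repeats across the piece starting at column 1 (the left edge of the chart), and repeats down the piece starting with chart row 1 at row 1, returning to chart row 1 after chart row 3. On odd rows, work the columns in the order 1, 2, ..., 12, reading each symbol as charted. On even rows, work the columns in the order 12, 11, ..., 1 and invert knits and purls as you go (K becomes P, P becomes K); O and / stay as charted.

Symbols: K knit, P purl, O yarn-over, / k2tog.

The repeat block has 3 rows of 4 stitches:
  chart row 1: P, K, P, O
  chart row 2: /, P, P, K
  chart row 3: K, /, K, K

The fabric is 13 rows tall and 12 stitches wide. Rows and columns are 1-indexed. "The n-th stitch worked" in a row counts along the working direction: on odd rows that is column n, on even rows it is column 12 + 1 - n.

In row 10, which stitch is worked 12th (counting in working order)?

Result:
K

Derivation:
Row 10: (10-1) mod 3 = 0, so use chart row 1. Even row -> WS.
Chart row 1 tiled across columns 1-12: P K P O P K P O P K P O
Wrong side: read the tiled row from column 12 down to 1 and exchange K with P (leave O, /).
Row 10 as worked: O K P K O K P K O K P K
The 12th stitch worked is K.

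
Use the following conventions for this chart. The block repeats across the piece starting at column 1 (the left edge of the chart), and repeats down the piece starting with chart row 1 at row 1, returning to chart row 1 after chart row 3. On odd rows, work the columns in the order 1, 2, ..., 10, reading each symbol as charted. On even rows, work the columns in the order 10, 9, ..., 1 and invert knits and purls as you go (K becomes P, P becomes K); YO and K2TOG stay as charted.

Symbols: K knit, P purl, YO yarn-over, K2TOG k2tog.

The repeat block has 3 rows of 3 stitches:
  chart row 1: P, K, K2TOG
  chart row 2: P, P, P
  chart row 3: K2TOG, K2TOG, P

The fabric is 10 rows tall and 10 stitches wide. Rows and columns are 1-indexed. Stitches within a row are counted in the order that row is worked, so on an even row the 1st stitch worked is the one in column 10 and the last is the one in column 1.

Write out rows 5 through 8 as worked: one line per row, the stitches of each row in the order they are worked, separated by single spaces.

Result:
P P P P P P P P P P
K2TOG K K2TOG K2TOG K K2TOG K2TOG K K2TOG K2TOG
P K K2TOG P K K2TOG P K K2TOG P
K K K K K K K K K K

Derivation:
Row 5: chart row 2, RS - tile across columns 1-10 and work as-is.
Row 6: chart row 3, WS - tiled (columns 1-10): K2TOG K2TOG P K2TOG K2TOG P K2TOG K2TOG P K2TOG; work from column 10 back to 1 with K<->P swapped.
Row 7: chart row 1, RS - tile across columns 1-10 and work as-is.
Row 8: chart row 2, WS - tiled (columns 1-10): P P P P P P P P P P; work from column 10 back to 1 with K<->P swapped.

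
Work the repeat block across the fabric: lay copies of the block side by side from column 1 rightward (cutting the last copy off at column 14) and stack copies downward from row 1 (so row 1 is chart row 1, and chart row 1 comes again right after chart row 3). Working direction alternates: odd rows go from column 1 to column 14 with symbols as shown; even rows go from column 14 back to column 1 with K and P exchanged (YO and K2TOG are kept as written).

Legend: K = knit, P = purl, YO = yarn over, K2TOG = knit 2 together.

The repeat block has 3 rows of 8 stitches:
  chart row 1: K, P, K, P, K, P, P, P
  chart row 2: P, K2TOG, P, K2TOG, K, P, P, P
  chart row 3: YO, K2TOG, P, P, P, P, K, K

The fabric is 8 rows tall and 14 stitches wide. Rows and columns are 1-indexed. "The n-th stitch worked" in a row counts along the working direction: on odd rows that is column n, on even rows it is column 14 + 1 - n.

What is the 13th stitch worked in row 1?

Stitch:
K

Derivation:
For row 1: chart row = ((1-1) mod 3) + 1 = 1; this is a RS (odd) row.
Chart row 1 tiled across columns 1-14: K P K P K P P P K P K P K P
RS row: no reversal, no swap; stitch n worked = column n.
Counting 13 along the worked row gives K.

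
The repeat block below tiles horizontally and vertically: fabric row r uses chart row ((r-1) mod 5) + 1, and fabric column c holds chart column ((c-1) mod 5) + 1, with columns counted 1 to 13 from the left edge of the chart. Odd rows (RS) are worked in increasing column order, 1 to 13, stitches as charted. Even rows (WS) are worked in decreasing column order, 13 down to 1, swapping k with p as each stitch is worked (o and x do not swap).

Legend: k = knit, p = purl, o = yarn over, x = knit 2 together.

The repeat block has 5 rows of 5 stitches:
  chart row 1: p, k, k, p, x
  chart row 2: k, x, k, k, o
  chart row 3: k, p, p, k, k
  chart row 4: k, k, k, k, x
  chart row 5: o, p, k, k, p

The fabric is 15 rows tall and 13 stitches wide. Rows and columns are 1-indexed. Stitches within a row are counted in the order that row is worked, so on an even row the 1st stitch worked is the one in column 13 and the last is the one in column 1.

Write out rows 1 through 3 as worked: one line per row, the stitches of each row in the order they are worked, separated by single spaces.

Row 1: chart row 1, RS - tile across columns 1-13 and work as-is.
Row 2: chart row 2, WS - tiled (columns 1-13): k x k k o k x k k o k x k; work from column 13 back to 1 with k<->p swapped.
Row 3: chart row 3, RS - tile across columns 1-13 and work as-is.

Result:
p k k p x p k k p x p k k
p x p o p p x p o p p x p
k p p k k k p p k k k p p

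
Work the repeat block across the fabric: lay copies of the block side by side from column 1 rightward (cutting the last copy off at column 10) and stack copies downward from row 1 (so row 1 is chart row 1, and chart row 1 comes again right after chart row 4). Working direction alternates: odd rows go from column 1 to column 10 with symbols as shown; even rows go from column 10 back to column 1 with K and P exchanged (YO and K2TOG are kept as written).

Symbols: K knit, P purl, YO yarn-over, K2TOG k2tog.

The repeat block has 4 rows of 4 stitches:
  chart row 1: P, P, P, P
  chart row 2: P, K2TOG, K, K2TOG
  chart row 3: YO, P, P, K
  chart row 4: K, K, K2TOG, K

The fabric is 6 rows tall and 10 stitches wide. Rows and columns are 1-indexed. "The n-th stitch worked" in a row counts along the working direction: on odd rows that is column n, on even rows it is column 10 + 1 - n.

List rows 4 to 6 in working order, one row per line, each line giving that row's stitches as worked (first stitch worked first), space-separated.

Rows as worked:
P P P K2TOG P P P K2TOG P P
P P P P P P P P P P
K2TOG K K2TOG P K2TOG K K2TOG P K2TOG K

Derivation:
Row 4: chart row 4, WS - tiled (columns 1-10): K K K2TOG K K K K2TOG K K K; work from column 10 back to 1 with K<->P swapped.
Row 5: chart row 1, RS - tile across columns 1-10 and work as-is.
Row 6: chart row 2, WS - tiled (columns 1-10): P K2TOG K K2TOG P K2TOG K K2TOG P K2TOG; work from column 10 back to 1 with K<->P swapped.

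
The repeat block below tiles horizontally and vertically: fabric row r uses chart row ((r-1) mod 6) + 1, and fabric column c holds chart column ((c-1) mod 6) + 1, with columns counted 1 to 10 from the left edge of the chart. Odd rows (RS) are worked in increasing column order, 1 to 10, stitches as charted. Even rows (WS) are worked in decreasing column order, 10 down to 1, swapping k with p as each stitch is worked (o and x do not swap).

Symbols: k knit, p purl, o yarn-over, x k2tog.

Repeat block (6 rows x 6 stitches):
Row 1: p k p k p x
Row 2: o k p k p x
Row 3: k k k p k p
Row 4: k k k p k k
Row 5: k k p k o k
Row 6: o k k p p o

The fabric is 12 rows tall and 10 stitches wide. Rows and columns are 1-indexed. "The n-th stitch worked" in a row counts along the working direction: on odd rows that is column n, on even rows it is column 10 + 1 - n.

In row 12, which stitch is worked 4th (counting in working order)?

Result:
o

Derivation:
Row 12 uses chart row ((12-1) mod 6)+1 = 6. Row 12 is even, so WS.
Chart row 6 tiled across columns 1-10: o k k p p o o k k p
WS row: flip the tiled sequence (start at column 10) and apply k<->p; o and x stay.
Row 12 as worked: k p p o o k k p p o
Stitch 4 in working order -> o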